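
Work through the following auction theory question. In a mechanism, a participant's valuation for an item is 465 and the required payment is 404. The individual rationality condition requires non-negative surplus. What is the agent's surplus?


Step 1: Surplus = value - payment = 465 - 404 = 61
Step 2: IR is satisfied (surplus >= 0)

61


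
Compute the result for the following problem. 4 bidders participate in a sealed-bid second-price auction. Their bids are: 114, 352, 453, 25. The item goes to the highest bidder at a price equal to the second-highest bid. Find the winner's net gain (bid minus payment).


Step 1: Sort bids in descending order: 453, 352, 114, 25
Step 2: The winning bid is the highest: 453
Step 3: The payment equals the second-highest bid: 352
Step 4: Surplus = winner's bid - payment = 453 - 352 = 101

101


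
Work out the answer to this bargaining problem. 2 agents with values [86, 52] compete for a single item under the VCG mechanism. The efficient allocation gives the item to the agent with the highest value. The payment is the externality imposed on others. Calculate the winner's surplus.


Step 1: The winner is the agent with the highest value: agent 0 with value 86
Step 2: Values of other agents: [52]
Step 3: VCG payment = max of others' values = 52
Step 4: Surplus = 86 - 52 = 34

34


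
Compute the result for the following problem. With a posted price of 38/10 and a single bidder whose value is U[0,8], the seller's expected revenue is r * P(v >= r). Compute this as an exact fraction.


Step 1: Posted price r = 19/5, value support [0,8]
Step 2: P(v >= r) = (8 - 19/5)/8 = 21/40
Step 3: Expected revenue = r * P(v >= r) = 19/5 * 21/40
Step 4: Revenue = 399/200

399/200


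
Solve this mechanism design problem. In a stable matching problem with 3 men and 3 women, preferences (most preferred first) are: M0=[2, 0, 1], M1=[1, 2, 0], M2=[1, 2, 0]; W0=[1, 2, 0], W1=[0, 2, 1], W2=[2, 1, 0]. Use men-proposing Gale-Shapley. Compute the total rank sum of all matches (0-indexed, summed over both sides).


Step 1: Run Gale-Shapley (men propose, women hold best offer):
  M0 proposes to W2; she accepts
  M1 proposes to W1; she accepts
  M2 proposes to W1; she switches from M1
  M1 proposes to W2; she switches from M0
  M0 proposes to W0; she accepts
Step 2: Final matching: W0-M0, W1-M2, W2-M1
Step 3: 0-indexed ranks (man's rank of his match, then woman's): 1 + 2 + 0 + 1 + 1 + 1
Step 4: Total rank sum = 6

6


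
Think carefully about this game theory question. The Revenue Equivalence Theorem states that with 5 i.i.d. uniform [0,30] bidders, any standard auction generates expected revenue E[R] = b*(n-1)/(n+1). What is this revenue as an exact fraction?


Step 1: By Revenue Equivalence, expected revenue = b*(n-1)/(n+1)
Step 2: Substituting n = 5, b = 30
Step 3: Revenue = 30*(5-1)/(5+1) = 30*4/6
Step 4: Revenue = 120/6 = 20

20


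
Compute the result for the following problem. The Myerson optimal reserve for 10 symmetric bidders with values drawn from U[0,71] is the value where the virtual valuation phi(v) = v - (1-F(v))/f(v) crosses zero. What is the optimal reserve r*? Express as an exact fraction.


Step 1: For U[0,71], F(v) = v/71 and f(v) = 1/71
Step 2: phi(v) = v - (1 - v/71)/(1/71) = v - (71 - v) = 2v - 71
Step 3: Set phi(r*) = 0: 2r* - 71 = 0
Step 4: r* = 71/2 (the number of bidders n = 10 does not enter)

71/2


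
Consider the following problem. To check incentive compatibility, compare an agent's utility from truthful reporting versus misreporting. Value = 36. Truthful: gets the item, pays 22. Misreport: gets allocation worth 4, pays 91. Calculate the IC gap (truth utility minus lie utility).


Step 1: U(truth) = value - payment = 36 - 22 = 14
Step 2: U(lie) = allocation - payment = 4 - 91 = -87
Step 3: IC gap = 14 - (-87) = 101

101


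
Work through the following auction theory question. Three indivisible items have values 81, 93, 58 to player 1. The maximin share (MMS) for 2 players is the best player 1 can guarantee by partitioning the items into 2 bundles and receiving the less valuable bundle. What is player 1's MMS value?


Step 1: Item values = 81, 93, 58
Step 2: Enumerate all 2-bundle partitions and take the smaller bundle:
  Partition 1: {81} vs {93,58} -> bundles 81, 151; min = 81
  Partition 2: {93} vs {81,58} -> bundles 93, 139; min = 93
  Partition 3: {58} vs {81,93} -> bundles 58, 174; min = 58
Step 3: MMS = max(81, 93, 58) = 93

93


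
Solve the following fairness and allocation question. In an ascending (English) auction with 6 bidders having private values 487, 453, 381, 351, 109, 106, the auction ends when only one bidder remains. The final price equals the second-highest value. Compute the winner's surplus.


Step 1: Identify the highest value: 487
Step 2: Identify the second-highest value: 453
Step 3: The final price = second-highest value = 453
Step 4: Surplus = 487 - 453 = 34

34


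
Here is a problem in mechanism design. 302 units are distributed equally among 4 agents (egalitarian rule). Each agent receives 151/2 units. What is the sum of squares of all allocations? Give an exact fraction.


Step 1: Each agent's share = 302/4 = 151/2
Step 2: Square of each share = (151/2)^2 = 22801/4
Step 3: Sum of squares = 4 * 22801/4 = 22801

22801


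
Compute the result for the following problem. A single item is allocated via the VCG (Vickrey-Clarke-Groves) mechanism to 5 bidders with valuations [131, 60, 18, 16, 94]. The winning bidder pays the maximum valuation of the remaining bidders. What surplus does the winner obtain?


Step 1: The winner is the agent with the highest value: agent 0 with value 131
Step 2: Values of other agents: [60, 18, 16, 94]
Step 3: VCG payment = max of others' values = 94
Step 4: Surplus = 131 - 94 = 37

37


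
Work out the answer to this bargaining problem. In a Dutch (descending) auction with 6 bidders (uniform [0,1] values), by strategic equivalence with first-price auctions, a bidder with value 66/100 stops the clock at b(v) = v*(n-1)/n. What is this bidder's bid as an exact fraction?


Step 1: Dutch auctions are strategically equivalent to first-price auctions
Step 2: The equilibrium bid is b(v) = v*(n-1)/n
Step 3: b = 33/50 * 5/6
Step 4: b = 11/20

11/20


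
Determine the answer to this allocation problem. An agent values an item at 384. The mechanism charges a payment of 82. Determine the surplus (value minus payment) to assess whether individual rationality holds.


Step 1: Surplus = value - payment = 384 - 82 = 302
Step 2: IR is satisfied (surplus >= 0)

302


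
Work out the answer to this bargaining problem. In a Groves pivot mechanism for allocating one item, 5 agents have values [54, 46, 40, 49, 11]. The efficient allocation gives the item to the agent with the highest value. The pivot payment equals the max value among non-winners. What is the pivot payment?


Step 1: The efficient winner is agent 0 with value 54
Step 2: Other agents' values: [46, 40, 49, 11]
Step 3: Pivot payment = max(others) = 49
Step 4: The winner pays 49

49


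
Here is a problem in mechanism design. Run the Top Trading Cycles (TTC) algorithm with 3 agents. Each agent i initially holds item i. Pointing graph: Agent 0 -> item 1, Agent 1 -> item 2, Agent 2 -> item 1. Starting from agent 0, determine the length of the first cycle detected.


Step 1: Trace the pointer graph from agent 0: 0 -> 1 -> 2 -> 1
Step 2: A cycle is detected when we revisit agent 1
Step 3: The cycle is: 1 -> 2 -> 1
Step 4: Cycle length = 2

2


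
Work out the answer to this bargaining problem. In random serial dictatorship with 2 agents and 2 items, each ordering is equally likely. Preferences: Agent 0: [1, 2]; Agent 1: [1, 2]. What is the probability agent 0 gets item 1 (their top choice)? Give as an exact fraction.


Step 1: Agent 0 wants item 1
Step 2: There are 2 possible orderings of agents
Step 3: In 1 orderings, agent 0 gets item 1
Step 4: Probability = 1/2

1/2


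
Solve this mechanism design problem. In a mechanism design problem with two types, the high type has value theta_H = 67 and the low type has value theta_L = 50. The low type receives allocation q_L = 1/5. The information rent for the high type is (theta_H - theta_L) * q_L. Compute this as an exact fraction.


Step 1: theta_H - theta_L = 67 - 50 = 17
Step 2: Information rent = (theta_H - theta_L) * q_L
Step 3: = 17 * 1/5
Step 4: = 17/5

17/5


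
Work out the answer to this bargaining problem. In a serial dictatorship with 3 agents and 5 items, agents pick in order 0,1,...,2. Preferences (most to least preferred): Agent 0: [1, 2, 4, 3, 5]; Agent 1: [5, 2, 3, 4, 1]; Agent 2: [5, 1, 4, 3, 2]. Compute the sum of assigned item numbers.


Step 1: Agent 0 picks item 1
Step 2: Agent 1 picks item 5
Step 3: Agent 2 picks item 4
Step 4: Sum = 1 + 5 + 4 = 10

10


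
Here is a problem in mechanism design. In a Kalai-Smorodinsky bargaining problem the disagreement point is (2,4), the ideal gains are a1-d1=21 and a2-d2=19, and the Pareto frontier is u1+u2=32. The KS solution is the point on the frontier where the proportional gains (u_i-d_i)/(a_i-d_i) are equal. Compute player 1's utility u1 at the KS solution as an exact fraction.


Step 1: At the KS point, (u1-d1)/r1 = (u2-d2)/r2 = t and u1+u2 = 32
Step 2: u1 = d1 + r1*t and u2 = d2 + r2*t, so (d1 + r1*t) + (d2 + r2*t) = 32
Step 3: t = (32 - 2 - 4)/(21 + 19) = 26/40 = 13/20
Step 4: u1 = d1 + r1*t = 2 + 21 * 13/20 = 313/20
Step 5: (Check: u2 = d2 + r2*t = 327/20; u1+u2 = 313/20 + 327/20 = 32, on the frontier.)

313/20


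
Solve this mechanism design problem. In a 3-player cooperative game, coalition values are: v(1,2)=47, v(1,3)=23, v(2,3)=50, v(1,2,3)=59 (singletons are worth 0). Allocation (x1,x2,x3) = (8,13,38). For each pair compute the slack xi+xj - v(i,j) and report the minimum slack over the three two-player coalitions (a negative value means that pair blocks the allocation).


Step 1: Slack for coalition (1,2): x1+x2 - v12 = 21 - 47 = -26
Step 2: Slack for coalition (1,3): x1+x3 - v13 = 46 - 23 = 23
Step 3: Slack for coalition (2,3): x2+x3 - v23 = 51 - 50 = 1
Step 4: Minimum slack = min(-26, 23, 1) = -26, attained by (1,2); coalition (1,2) can block (slack < 0), so the allocation is not in the core

-26


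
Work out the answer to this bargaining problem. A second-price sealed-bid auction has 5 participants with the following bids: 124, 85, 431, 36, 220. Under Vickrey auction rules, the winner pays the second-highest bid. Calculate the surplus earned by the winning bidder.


Step 1: Sort bids in descending order: 431, 220, 124, 85, 36
Step 2: The winning bid is the highest: 431
Step 3: The payment equals the second-highest bid: 220
Step 4: Surplus = winner's bid - payment = 431 - 220 = 211

211


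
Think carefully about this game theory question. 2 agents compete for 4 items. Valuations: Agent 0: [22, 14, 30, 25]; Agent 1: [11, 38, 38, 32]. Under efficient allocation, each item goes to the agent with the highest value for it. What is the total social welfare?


Step 1: For each item, find the maximum value among all agents.
Step 2: Item 0 -> Agent 0 (value 22)
Step 3: Item 1 -> Agent 1 (value 38)
Step 4: Item 2 -> Agent 1 (value 38)
Step 5: Item 3 -> Agent 1 (value 32)
Step 6: Total welfare = 22 + 38 + 38 + 32 = 130

130


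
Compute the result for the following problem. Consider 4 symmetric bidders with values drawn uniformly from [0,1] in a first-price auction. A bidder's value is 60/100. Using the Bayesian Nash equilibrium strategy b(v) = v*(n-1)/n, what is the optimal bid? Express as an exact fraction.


Step 1: The symmetric BNE bidding function is b(v) = v * (n-1) / n
Step 2: Substitute v = 3/5 and n = 4
Step 3: b = 3/5 * 3/4
Step 4: b = 9/20

9/20


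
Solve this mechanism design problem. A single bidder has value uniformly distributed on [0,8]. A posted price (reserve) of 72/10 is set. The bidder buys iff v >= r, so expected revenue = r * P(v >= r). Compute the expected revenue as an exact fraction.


Step 1: Posted price r = 36/5, value support [0,8]
Step 2: P(v >= r) = (8 - 36/5)/8 = 1/10
Step 3: Expected revenue = r * P(v >= r) = 36/5 * 1/10
Step 4: Revenue = 18/25

18/25


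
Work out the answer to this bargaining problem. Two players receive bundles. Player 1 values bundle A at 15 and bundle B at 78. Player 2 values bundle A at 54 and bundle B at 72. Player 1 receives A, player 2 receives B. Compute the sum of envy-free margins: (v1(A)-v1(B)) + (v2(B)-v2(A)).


Step 1: Player 1's margin = v1(A) - v1(B) = 15 - 78 = -63
Step 2: Player 2's margin = v2(B) - v2(A) = 72 - 54 = 18
Step 3: Total margin = -63 + 18 = -45

-45


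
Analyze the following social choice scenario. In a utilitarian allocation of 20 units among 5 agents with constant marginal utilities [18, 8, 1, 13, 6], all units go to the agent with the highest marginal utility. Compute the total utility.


Step 1: The marginal utilities are [18, 8, 1, 13, 6]
Step 2: The highest marginal utility is 18
Step 3: All 20 units go to that agent
Step 4: Total utility = 18 * 20 = 360

360


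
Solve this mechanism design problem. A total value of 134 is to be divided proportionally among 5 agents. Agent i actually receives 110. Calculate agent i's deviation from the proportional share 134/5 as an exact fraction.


Step 1: Proportional share = 134/5
Step 2: Agent's actual allocation = 110
Step 3: Excess = 110 - 134/5 = 416/5

416/5


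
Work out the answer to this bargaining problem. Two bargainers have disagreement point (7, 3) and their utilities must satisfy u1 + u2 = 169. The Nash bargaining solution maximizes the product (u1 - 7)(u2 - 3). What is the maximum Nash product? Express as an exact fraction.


Step 1: The Nash solution splits surplus symmetrically above the disagreement point
Step 2: u1 = (total + d1 - d2)/2 = (169 + 7 - 3)/2 = 173/2
Step 3: u2 = (total - d1 + d2)/2 = (169 - 7 + 3)/2 = 165/2
Step 4: Nash product = (173/2 - 7) * (165/2 - 3)
Step 5: = 159/2 * 159/2 = 25281/4

25281/4


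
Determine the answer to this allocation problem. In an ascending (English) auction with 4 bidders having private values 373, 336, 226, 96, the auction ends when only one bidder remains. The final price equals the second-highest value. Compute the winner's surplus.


Step 1: Identify the highest value: 373
Step 2: Identify the second-highest value: 336
Step 3: The final price = second-highest value = 336
Step 4: Surplus = 373 - 336 = 37

37


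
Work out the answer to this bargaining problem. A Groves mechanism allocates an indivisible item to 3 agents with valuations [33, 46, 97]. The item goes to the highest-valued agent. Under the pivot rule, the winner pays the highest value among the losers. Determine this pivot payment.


Step 1: The efficient winner is agent 2 with value 97
Step 2: Other agents' values: [33, 46]
Step 3: Pivot payment = max(others) = 46
Step 4: The winner pays 46

46


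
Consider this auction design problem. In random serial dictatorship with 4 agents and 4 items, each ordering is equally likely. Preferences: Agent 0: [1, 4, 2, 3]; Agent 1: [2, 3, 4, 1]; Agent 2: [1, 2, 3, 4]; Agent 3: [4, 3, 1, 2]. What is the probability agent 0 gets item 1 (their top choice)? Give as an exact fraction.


Step 1: Agent 0 wants item 1
Step 2: There are 24 possible orderings of agents
Step 3: In 12 orderings, agent 0 gets item 1
Step 4: Probability = 12/24 = 1/2

1/2


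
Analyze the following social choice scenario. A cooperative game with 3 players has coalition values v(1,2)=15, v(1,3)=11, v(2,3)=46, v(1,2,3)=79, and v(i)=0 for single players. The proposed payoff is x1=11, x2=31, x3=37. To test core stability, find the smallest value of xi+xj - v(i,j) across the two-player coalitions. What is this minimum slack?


Step 1: Slack for coalition (1,2): x1+x2 - v12 = 42 - 15 = 27
Step 2: Slack for coalition (1,3): x1+x3 - v13 = 48 - 11 = 37
Step 3: Slack for coalition (2,3): x2+x3 - v23 = 68 - 46 = 22
Step 4: Minimum slack = min(27, 37, 22) = 22, attained by (2,3); no pair can gain by deviating, so the allocation is in the core

22


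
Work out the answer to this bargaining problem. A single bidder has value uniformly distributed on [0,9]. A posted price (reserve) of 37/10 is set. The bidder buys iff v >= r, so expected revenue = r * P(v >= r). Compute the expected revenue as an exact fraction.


Step 1: Posted price r = 37/10, value support [0,9]
Step 2: P(v >= r) = (9 - 37/10)/9 = 53/90
Step 3: Expected revenue = r * P(v >= r) = 37/10 * 53/90
Step 4: Revenue = 1961/900

1961/900


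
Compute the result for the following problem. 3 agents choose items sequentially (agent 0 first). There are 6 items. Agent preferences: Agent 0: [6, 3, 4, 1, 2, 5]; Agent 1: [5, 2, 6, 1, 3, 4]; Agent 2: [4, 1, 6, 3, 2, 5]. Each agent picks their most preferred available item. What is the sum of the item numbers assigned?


Step 1: Agent 0 picks item 6
Step 2: Agent 1 picks item 5
Step 3: Agent 2 picks item 4
Step 4: Sum = 6 + 5 + 4 = 15

15


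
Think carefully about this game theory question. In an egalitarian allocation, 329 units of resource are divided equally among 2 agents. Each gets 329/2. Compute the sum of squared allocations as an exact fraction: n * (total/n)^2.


Step 1: Each agent's share = 329/2
Step 2: Square of each share = (329/2)^2 = 108241/4
Step 3: Sum of squares = 2 * 108241/4 = 108241/2

108241/2


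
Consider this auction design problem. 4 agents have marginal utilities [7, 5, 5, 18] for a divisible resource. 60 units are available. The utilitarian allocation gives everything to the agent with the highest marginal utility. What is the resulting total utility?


Step 1: The marginal utilities are [7, 5, 5, 18]
Step 2: The highest marginal utility is 18
Step 3: All 60 units go to that agent
Step 4: Total utility = 18 * 60 = 1080

1080


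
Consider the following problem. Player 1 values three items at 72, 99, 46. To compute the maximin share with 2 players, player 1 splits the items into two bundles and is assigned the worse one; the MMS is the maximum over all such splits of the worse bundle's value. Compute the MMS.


Step 1: Item values = 72, 99, 46
Step 2: Enumerate all 2-bundle partitions and take the smaller bundle:
  Partition 1: {72} vs {99,46} -> bundles 72, 145; min = 72
  Partition 2: {99} vs {72,46} -> bundles 99, 118; min = 99
  Partition 3: {46} vs {72,99} -> bundles 46, 171; min = 46
Step 3: MMS = max(72, 99, 46) = 99

99


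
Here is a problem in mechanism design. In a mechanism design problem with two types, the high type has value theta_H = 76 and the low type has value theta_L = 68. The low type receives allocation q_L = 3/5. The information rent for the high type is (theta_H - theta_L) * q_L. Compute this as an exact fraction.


Step 1: theta_H - theta_L = 76 - 68 = 8
Step 2: Information rent = (theta_H - theta_L) * q_L
Step 3: = 8 * 3/5
Step 4: = 24/5

24/5


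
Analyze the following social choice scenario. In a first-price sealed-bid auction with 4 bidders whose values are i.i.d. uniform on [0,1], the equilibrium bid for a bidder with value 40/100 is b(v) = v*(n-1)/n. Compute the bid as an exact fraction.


Step 1: The symmetric BNE bidding function is b(v) = v * (n-1) / n
Step 2: Substitute v = 2/5 and n = 4
Step 3: b = 2/5 * 3/4
Step 4: b = 3/10

3/10


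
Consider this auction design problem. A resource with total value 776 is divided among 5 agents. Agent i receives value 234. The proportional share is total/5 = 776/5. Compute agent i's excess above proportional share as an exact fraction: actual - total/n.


Step 1: Proportional share = 776/5
Step 2: Agent's actual allocation = 234
Step 3: Excess = 234 - 776/5 = 394/5

394/5


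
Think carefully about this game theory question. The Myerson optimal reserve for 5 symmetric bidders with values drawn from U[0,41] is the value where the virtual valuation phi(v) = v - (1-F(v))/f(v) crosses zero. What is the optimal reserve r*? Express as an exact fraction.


Step 1: For U[0,41], F(v) = v/41 and f(v) = 1/41
Step 2: phi(v) = v - (1 - v/41)/(1/41) = v - (41 - v) = 2v - 41
Step 3: Set phi(r*) = 0: 2r* - 41 = 0
Step 4: r* = 41/2 (the number of bidders n = 5 does not enter)

41/2


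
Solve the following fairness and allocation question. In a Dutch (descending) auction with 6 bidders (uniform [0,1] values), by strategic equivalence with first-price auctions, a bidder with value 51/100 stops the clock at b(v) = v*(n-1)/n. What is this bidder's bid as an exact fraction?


Step 1: Dutch auctions are strategically equivalent to first-price auctions
Step 2: The equilibrium bid is b(v) = v*(n-1)/n
Step 3: b = 51/100 * 5/6
Step 4: b = 17/40

17/40


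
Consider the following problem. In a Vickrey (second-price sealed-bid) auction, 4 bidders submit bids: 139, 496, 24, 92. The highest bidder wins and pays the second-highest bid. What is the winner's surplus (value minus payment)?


Step 1: Sort bids in descending order: 496, 139, 92, 24
Step 2: The winning bid is the highest: 496
Step 3: The payment equals the second-highest bid: 139
Step 4: Surplus = winner's bid - payment = 496 - 139 = 357

357


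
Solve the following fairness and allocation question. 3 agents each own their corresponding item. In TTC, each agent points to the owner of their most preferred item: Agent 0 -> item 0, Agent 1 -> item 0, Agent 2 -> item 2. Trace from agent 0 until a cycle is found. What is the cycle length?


Step 1: Trace the pointer graph from agent 0: 0 -> 0
Step 2: A cycle is detected when we revisit agent 0
Step 3: The cycle is: 0 -> 0
Step 4: Cycle length = 1

1


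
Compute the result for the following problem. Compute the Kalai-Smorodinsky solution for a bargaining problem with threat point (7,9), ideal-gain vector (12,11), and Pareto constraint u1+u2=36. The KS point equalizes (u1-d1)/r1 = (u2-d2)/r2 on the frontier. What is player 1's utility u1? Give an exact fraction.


Step 1: At the KS point, (u1-d1)/r1 = (u2-d2)/r2 = t and u1+u2 = 36
Step 2: u1 = d1 + r1*t and u2 = d2 + r2*t, so (d1 + r1*t) + (d2 + r2*t) = 36
Step 3: t = (36 - 7 - 9)/(12 + 11) = 20/23
Step 4: u1 = d1 + r1*t = 7 + 12 * 20/23 = 401/23
Step 5: (Check: u2 = d2 + r2*t = 427/23; u1+u2 = 401/23 + 427/23 = 36, on the frontier.)

401/23


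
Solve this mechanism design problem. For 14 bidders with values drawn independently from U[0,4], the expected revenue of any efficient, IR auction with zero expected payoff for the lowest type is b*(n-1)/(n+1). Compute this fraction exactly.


Step 1: By Revenue Equivalence, expected revenue = b*(n-1)/(n+1)
Step 2: Substituting n = 14, b = 4
Step 3: Revenue = 4*(14-1)/(14+1) = 4*13/15
Step 4: Revenue = 52/15

52/15


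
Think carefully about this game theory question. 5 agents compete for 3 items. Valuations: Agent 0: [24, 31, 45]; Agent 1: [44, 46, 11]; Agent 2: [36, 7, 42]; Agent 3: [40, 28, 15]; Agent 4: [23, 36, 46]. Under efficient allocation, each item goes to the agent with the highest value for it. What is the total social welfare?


Step 1: For each item, find the maximum value among all agents.
Step 2: Item 0 -> Agent 1 (value 44)
Step 3: Item 1 -> Agent 1 (value 46)
Step 4: Item 2 -> Agent 4 (value 46)
Step 5: Total welfare = 44 + 46 + 46 = 136

136


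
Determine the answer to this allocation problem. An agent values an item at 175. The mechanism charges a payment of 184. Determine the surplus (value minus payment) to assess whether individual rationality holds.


Step 1: Surplus = value - payment = 175 - 184 = -9
Step 2: IR is violated (surplus < 0)

-9


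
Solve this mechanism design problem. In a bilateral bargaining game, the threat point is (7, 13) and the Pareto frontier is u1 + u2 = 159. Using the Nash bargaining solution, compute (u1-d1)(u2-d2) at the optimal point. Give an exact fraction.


Step 1: The Nash solution splits surplus symmetrically above the disagreement point
Step 2: u1 = (total + d1 - d2)/2 = (159 + 7 - 13)/2 = 153/2
Step 3: u2 = (total - d1 + d2)/2 = (159 - 7 + 13)/2 = 165/2
Step 4: Nash product = (153/2 - 7) * (165/2 - 13)
Step 5: = 139/2 * 139/2 = 19321/4

19321/4


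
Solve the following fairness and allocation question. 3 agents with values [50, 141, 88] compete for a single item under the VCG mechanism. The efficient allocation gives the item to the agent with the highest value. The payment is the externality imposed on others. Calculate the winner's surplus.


Step 1: The winner is the agent with the highest value: agent 1 with value 141
Step 2: Values of other agents: [50, 88]
Step 3: VCG payment = max of others' values = 88
Step 4: Surplus = 141 - 88 = 53

53


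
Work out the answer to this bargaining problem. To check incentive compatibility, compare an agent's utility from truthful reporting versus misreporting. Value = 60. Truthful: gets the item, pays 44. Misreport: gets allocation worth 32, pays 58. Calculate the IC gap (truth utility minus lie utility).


Step 1: U(truth) = value - payment = 60 - 44 = 16
Step 2: U(lie) = allocation - payment = 32 - 58 = -26
Step 3: IC gap = 16 - (-26) = 42

42


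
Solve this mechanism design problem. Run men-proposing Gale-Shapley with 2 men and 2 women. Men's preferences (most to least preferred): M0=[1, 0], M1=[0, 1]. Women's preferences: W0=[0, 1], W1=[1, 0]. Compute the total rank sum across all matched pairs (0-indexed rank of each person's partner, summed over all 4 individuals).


Step 1: Run Gale-Shapley (men propose, women hold best offer):
  M0 proposes to W1; she accepts
  M1 proposes to W0; she accepts
Step 2: Final matching: W0-M1, W1-M0
Step 3: 0-indexed ranks (man's rank of his match, then woman's): 0 + 1 + 0 + 1
Step 4: Total rank sum = 2

2


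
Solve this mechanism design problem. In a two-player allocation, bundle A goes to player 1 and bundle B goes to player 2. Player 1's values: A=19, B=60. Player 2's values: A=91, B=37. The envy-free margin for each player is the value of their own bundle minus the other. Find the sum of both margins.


Step 1: Player 1's margin = v1(A) - v1(B) = 19 - 60 = -41
Step 2: Player 2's margin = v2(B) - v2(A) = 37 - 91 = -54
Step 3: Total margin = -41 + -54 = -95

-95


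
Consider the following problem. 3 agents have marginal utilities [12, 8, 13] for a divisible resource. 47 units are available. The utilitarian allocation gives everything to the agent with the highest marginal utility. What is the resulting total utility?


Step 1: The marginal utilities are [12, 8, 13]
Step 2: The highest marginal utility is 13
Step 3: All 47 units go to that agent
Step 4: Total utility = 13 * 47 = 611

611


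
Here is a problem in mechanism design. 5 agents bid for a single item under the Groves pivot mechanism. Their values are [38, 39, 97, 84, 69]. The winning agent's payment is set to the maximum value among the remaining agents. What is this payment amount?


Step 1: The efficient winner is agent 2 with value 97
Step 2: Other agents' values: [38, 39, 84, 69]
Step 3: Pivot payment = max(others) = 84
Step 4: The winner pays 84

84


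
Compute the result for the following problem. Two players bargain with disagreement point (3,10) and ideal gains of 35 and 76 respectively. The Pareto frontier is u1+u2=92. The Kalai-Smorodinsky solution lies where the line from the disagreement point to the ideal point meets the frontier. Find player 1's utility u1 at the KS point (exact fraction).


Step 1: At the KS point, (u1-d1)/r1 = (u2-d2)/r2 = t and u1+u2 = 92
Step 2: u1 = d1 + r1*t and u2 = d2 + r2*t, so (d1 + r1*t) + (d2 + r2*t) = 92
Step 3: t = (92 - 3 - 10)/(35 + 76) = 79/111
Step 4: u1 = d1 + r1*t = 3 + 35 * 79/111 = 3098/111
Step 5: (Check: u2 = d2 + r2*t = 7114/111; u1+u2 = 3098/111 + 7114/111 = 92, on the frontier.)

3098/111


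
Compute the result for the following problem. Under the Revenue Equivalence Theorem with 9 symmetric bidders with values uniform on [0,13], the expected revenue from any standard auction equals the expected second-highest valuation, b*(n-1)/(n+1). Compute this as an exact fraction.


Step 1: By Revenue Equivalence, expected revenue = b*(n-1)/(n+1)
Step 2: Substituting n = 9, b = 13
Step 3: Revenue = 13*(9-1)/(9+1) = 13*8/10
Step 4: Revenue = 104/10 = 52/5

52/5


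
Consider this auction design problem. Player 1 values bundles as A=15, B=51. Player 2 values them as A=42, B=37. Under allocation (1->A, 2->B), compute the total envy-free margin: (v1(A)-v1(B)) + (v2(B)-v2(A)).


Step 1: Player 1's margin = v1(A) - v1(B) = 15 - 51 = -36
Step 2: Player 2's margin = v2(B) - v2(A) = 37 - 42 = -5
Step 3: Total margin = -36 + -5 = -41

-41


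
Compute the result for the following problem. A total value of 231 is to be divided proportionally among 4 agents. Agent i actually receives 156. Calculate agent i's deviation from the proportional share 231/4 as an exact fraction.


Step 1: Proportional share = 231/4
Step 2: Agent's actual allocation = 156
Step 3: Excess = 156 - 231/4 = 393/4

393/4


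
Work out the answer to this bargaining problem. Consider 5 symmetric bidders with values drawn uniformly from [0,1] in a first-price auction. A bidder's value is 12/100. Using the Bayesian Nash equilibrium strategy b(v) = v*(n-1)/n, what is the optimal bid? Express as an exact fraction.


Step 1: The symmetric BNE bidding function is b(v) = v * (n-1) / n
Step 2: Substitute v = 3/25 and n = 5
Step 3: b = 3/25 * 4/5
Step 4: b = 12/125

12/125


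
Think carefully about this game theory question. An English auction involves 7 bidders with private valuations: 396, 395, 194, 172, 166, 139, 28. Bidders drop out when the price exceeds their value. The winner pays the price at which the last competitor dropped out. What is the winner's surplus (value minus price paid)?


Step 1: Identify the highest value: 396
Step 2: Identify the second-highest value: 395
Step 3: The final price = second-highest value = 395
Step 4: Surplus = 396 - 395 = 1

1


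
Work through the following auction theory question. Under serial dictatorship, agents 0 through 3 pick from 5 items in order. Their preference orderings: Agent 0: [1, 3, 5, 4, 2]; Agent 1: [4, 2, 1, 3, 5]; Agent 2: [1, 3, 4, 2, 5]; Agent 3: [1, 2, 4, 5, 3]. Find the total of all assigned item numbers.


Step 1: Agent 0 picks item 1
Step 2: Agent 1 picks item 4
Step 3: Agent 2 picks item 3
Step 4: Agent 3 picks item 2
Step 5: Sum = 1 + 4 + 3 + 2 = 10

10


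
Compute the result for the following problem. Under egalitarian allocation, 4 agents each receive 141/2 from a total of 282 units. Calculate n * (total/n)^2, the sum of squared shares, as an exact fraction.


Step 1: Each agent's share = 282/4 = 141/2
Step 2: Square of each share = (141/2)^2 = 19881/4
Step 3: Sum of squares = 4 * 19881/4 = 19881

19881


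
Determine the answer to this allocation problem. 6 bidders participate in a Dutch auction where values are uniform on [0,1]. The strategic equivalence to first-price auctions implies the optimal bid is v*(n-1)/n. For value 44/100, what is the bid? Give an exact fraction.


Step 1: Dutch auctions are strategically equivalent to first-price auctions
Step 2: The equilibrium bid is b(v) = v*(n-1)/n
Step 3: b = 11/25 * 5/6
Step 4: b = 11/30

11/30


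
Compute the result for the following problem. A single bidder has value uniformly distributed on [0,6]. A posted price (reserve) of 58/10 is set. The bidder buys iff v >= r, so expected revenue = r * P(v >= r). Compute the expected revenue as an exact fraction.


Step 1: Posted price r = 29/5, value support [0,6]
Step 2: P(v >= r) = (6 - 29/5)/6 = 1/30
Step 3: Expected revenue = r * P(v >= r) = 29/5 * 1/30
Step 4: Revenue = 29/150

29/150


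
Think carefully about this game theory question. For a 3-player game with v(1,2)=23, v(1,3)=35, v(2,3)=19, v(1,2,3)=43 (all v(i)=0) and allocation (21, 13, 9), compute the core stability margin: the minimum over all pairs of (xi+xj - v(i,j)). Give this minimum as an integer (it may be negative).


Step 1: Slack for coalition (1,2): x1+x2 - v12 = 34 - 23 = 11
Step 2: Slack for coalition (1,3): x1+x3 - v13 = 30 - 35 = -5
Step 3: Slack for coalition (2,3): x2+x3 - v23 = 22 - 19 = 3
Step 4: Minimum slack = min(11, -5, 3) = -5, attained by (1,3); coalition (1,3) can block (slack < 0), so the allocation is not in the core

-5


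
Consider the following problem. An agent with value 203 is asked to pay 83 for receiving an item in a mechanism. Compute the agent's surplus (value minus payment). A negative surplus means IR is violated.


Step 1: Surplus = value - payment = 203 - 83 = 120
Step 2: IR is satisfied (surplus >= 0)

120


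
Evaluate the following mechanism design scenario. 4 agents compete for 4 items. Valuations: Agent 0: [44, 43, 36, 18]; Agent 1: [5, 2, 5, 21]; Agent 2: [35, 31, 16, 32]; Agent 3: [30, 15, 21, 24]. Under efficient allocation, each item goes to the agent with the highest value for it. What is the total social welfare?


Step 1: For each item, find the maximum value among all agents.
Step 2: Item 0 -> Agent 0 (value 44)
Step 3: Item 1 -> Agent 0 (value 43)
Step 4: Item 2 -> Agent 0 (value 36)
Step 5: Item 3 -> Agent 2 (value 32)
Step 6: Total welfare = 44 + 43 + 36 + 32 = 155

155


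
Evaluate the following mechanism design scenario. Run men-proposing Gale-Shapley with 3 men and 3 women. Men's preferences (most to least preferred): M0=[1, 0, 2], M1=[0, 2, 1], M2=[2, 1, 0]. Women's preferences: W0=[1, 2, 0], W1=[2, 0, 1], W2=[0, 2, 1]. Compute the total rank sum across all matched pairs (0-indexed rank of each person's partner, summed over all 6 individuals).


Step 1: Run Gale-Shapley (men propose, women hold best offer):
  M0 proposes to W1; she accepts
  M1 proposes to W0; she accepts
  M2 proposes to W2; she accepts
Step 2: Final matching: W0-M1, W1-M0, W2-M2
Step 3: 0-indexed ranks (man's rank of his match, then woman's): 0 + 0 + 0 + 1 + 0 + 1
Step 4: Total rank sum = 2

2


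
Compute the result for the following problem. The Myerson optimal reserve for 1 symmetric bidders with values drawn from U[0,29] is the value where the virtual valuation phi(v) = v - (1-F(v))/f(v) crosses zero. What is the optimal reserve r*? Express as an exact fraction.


Step 1: For U[0,29], F(v) = v/29 and f(v) = 1/29
Step 2: phi(v) = v - (1 - v/29)/(1/29) = v - (29 - v) = 2v - 29
Step 3: Set phi(r*) = 0: 2r* - 29 = 0
Step 4: r* = 29/2 (the number of bidders n = 1 does not enter)

29/2


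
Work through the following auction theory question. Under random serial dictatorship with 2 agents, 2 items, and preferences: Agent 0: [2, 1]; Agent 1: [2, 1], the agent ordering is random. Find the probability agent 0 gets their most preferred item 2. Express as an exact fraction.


Step 1: Agent 0 wants item 2
Step 2: There are 2 possible orderings of agents
Step 3: In 1 orderings, agent 0 gets item 2
Step 4: Probability = 1/2

1/2


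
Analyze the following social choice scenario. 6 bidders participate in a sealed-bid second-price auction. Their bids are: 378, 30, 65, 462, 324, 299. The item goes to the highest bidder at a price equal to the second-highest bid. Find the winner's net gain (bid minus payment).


Step 1: Sort bids in descending order: 462, 378, 324, 299, 65, 30
Step 2: The winning bid is the highest: 462
Step 3: The payment equals the second-highest bid: 378
Step 4: Surplus = winner's bid - payment = 462 - 378 = 84

84


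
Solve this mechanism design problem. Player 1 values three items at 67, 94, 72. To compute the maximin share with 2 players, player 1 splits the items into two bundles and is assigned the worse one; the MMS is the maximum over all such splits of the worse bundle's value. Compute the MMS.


Step 1: Item values = 67, 94, 72
Step 2: Enumerate all 2-bundle partitions and take the smaller bundle:
  Partition 1: {67} vs {94,72} -> bundles 67, 166; min = 67
  Partition 2: {94} vs {67,72} -> bundles 94, 139; min = 94
  Partition 3: {72} vs {67,94} -> bundles 72, 161; min = 72
Step 3: MMS = max(67, 94, 72) = 94

94


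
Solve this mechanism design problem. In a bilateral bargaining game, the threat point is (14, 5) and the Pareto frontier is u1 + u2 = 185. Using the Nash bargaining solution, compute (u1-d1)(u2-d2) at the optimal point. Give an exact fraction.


Step 1: The Nash solution splits surplus symmetrically above the disagreement point
Step 2: u1 = (total + d1 - d2)/2 = (185 + 14 - 5)/2 = 97
Step 3: u2 = (total - d1 + d2)/2 = (185 - 14 + 5)/2 = 88
Step 4: Nash product = (97 - 14) * (88 - 5)
Step 5: = 83 * 83 = 6889

6889


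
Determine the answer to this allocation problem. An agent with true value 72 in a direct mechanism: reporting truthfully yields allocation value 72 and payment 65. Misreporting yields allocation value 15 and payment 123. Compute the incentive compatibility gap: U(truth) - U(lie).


Step 1: U(truth) = value - payment = 72 - 65 = 7
Step 2: U(lie) = allocation - payment = 15 - 123 = -108
Step 3: IC gap = 7 - (-108) = 115

115


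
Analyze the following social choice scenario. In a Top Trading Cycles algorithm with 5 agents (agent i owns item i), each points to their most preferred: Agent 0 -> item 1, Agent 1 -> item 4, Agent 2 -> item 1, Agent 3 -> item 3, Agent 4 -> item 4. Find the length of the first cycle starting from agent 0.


Step 1: Trace the pointer graph from agent 0: 0 -> 1 -> 4 -> 4
Step 2: A cycle is detected when we revisit agent 4
Step 3: The cycle is: 4 -> 4
Step 4: Cycle length = 1

1


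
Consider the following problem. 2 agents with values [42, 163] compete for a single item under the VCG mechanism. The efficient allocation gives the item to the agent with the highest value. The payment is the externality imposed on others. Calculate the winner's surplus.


Step 1: The winner is the agent with the highest value: agent 1 with value 163
Step 2: Values of other agents: [42]
Step 3: VCG payment = max of others' values = 42
Step 4: Surplus = 163 - 42 = 121

121


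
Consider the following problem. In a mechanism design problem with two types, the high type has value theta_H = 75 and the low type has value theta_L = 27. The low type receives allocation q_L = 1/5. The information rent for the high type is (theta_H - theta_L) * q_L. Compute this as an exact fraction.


Step 1: theta_H - theta_L = 75 - 27 = 48
Step 2: Information rent = (theta_H - theta_L) * q_L
Step 3: = 48 * 1/5
Step 4: = 48/5

48/5


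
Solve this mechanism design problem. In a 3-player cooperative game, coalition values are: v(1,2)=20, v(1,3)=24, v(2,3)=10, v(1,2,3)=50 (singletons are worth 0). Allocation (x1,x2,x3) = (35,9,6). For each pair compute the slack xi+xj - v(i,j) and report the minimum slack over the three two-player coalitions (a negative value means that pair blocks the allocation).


Step 1: Slack for coalition (1,2): x1+x2 - v12 = 44 - 20 = 24
Step 2: Slack for coalition (1,3): x1+x3 - v13 = 41 - 24 = 17
Step 3: Slack for coalition (2,3): x2+x3 - v23 = 15 - 10 = 5
Step 4: Minimum slack = min(24, 17, 5) = 5, attained by (2,3); no pair can gain by deviating, so the allocation is in the core

5


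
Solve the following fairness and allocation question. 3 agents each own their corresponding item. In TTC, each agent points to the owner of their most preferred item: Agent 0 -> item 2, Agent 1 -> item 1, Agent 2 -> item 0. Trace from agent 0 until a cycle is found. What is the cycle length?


Step 1: Trace the pointer graph from agent 0: 0 -> 2 -> 0
Step 2: A cycle is detected when we revisit agent 0
Step 3: The cycle is: 0 -> 2 -> 0
Step 4: Cycle length = 2

2


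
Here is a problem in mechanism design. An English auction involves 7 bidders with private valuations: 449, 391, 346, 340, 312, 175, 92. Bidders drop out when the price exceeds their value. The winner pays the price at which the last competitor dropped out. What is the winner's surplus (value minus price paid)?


Step 1: Identify the highest value: 449
Step 2: Identify the second-highest value: 391
Step 3: The final price = second-highest value = 391
Step 4: Surplus = 449 - 391 = 58

58


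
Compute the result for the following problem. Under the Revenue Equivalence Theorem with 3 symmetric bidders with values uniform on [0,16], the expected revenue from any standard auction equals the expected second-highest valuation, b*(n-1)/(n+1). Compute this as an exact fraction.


Step 1: By Revenue Equivalence, expected revenue = b*(n-1)/(n+1)
Step 2: Substituting n = 3, b = 16
Step 3: Revenue = 16*(3-1)/(3+1) = 16*2/4
Step 4: Revenue = 32/4 = 8

8
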